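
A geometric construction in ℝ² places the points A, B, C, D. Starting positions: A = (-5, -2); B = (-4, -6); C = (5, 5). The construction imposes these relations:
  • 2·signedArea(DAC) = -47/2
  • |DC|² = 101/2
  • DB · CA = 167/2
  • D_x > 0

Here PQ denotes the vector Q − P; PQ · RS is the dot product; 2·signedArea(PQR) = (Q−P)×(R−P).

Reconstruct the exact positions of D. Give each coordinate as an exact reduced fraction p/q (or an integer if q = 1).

1. D_x = 1/2  [2·signedArea(DAC) = -47/2 ∩ DB · CA = 167/2]
2. D_y = -1/2  [2·signedArea(DAC) = -47/2 ∩ DB · CA = 167/2]
   → D = (1/2, -1/2)

D = (1/2, -1/2)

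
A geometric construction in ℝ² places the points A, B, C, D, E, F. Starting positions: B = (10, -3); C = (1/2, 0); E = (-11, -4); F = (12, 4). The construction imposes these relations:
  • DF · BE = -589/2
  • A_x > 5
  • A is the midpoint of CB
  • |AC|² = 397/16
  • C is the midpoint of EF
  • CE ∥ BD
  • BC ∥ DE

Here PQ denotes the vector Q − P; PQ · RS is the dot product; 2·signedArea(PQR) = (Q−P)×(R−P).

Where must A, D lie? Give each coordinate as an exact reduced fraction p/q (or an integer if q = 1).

1. A_x = 21/4  [A is the midpoint of CB]
2. A_y = -3/2  [A is the midpoint of CB]
   → A = (21/4, -3/2)
3. D_x = -3/2  [BC ∥ DE ∩ CE ∥ BD]
4. D_y = -7  [BC ∥ DE ∩ CE ∥ BD]
   → D = (-3/2, -7)

A = (21/4, -3/2)
D = (-3/2, -7)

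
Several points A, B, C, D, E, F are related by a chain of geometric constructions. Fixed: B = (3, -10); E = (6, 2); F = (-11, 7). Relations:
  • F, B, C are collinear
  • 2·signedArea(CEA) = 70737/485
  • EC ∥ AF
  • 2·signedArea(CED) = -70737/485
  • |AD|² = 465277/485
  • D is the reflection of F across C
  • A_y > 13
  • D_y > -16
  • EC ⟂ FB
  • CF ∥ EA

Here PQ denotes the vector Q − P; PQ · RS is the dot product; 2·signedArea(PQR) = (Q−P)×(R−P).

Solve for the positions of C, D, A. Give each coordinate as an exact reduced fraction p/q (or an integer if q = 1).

1. C_x = -813/485  [F, B, C are collinear ∩ EC ⟂ FB]
2. C_y = -2096/485  [F, B, C are collinear ∩ EC ⟂ FB]
   → C = (-813/485, -2096/485)
3. D_x = 3709/485  [D is the reflection of F across C]
4. D_y = -7587/485  [D is the reflection of F across C]
   → D = (3709/485, -7587/485)
5. A_x = -1612/485  [EC ∥ AF ∩ CF ∥ EA]
6. A_y = 6461/485  [EC ∥ AF ∩ CF ∥ EA]
   → A = (-1612/485, 6461/485)

A = (-1612/485, 6461/485)
C = (-813/485, -2096/485)
D = (3709/485, -7587/485)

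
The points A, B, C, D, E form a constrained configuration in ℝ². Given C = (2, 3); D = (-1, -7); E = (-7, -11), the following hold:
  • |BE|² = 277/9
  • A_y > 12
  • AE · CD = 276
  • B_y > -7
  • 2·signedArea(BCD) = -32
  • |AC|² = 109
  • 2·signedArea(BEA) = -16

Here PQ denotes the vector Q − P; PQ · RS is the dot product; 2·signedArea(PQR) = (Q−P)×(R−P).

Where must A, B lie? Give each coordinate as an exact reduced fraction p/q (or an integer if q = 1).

1. A_x = 5  [line 3·x + 10·y + -145 = 0 ∩ |AC|² = 109]
2. A_y = 13  [line 3·x + 10·y + -145 = 0 ∩ |AC|² = 109]
   → A = (5, 13)
3. B_x = -4  [2·signedArea(BEA) = -16 ∩ 2·signedArea(BCD) = -32]
4. B_y = -19/3  [2·signedArea(BEA) = -16 ∩ 2·signedArea(BCD) = -32]
   → B = (-4, -19/3)

A = (5, 13)
B = (-4, -19/3)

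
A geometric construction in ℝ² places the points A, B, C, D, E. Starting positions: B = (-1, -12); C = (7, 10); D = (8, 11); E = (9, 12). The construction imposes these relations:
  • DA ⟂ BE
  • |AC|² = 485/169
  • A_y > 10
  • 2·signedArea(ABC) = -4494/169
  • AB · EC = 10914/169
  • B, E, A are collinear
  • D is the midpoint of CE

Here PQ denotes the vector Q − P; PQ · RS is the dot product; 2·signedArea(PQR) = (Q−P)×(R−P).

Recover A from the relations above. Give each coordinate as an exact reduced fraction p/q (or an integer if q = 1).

A = (1436/169, 1824/169)

1. A_x = 1436/169  [B, E, A are collinear ∩ DA ⟂ BE]
2. A_y = 1824/169  [B, E, A are collinear ∩ DA ⟂ BE]
   → A = (1436/169, 1824/169)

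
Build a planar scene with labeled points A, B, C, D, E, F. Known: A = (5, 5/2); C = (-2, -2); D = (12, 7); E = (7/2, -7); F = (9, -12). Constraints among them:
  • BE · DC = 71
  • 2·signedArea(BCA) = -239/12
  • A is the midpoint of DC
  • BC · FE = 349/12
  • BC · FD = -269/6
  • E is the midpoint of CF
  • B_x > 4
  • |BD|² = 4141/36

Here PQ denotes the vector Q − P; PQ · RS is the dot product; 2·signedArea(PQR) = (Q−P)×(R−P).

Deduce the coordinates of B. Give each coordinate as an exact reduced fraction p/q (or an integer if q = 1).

B = (9/2, -2/3)

1. B_x = 9/2  [BC · FD = -269/6 ∩ 2·signedArea(BCA) = -239/12]
2. B_y = -2/3  [BC · FD = -269/6 ∩ 2·signedArea(BCA) = -239/12]
   → B = (9/2, -2/3)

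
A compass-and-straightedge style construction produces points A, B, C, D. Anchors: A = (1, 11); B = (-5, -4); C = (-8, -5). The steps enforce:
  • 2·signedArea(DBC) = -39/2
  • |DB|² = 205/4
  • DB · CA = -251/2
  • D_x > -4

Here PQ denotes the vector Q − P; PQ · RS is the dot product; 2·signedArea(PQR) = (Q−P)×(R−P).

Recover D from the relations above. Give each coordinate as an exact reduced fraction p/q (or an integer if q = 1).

1. D_x = -7/2  [2·signedArea(DBC) = -39/2 ∩ DB · CA = -251/2]
2. D_y = 3  [2·signedArea(DBC) = -39/2 ∩ DB · CA = -251/2]
   → D = (-7/2, 3)

D = (-7/2, 3)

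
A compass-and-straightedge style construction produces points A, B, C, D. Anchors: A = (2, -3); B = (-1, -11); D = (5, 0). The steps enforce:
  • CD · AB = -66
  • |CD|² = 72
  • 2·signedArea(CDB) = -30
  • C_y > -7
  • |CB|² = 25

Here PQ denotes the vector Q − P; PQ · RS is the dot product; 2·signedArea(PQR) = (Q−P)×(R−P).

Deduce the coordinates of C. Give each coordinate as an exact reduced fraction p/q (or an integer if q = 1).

C = (-1, -6)

1. C_x = -1  [2·signedArea(CDB) = -30 ∩ CD · AB = -66]
2. C_y = -6  [2·signedArea(CDB) = -30 ∩ CD · AB = -66]
   → C = (-1, -6)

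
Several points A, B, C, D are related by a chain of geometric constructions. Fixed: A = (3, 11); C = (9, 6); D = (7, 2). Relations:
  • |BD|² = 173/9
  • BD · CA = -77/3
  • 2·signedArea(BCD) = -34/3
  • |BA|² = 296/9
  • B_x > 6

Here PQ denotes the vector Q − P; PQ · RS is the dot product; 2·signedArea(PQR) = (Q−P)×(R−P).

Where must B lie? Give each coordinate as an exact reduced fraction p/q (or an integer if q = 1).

B = (19/3, 19/3)

1. B_x = 19/3  [BD · CA = -77/3 ∩ 2·signedArea(BCD) = -34/3]
2. B_y = 19/3  [BD · CA = -77/3 ∩ 2·signedArea(BCD) = -34/3]
   → B = (19/3, 19/3)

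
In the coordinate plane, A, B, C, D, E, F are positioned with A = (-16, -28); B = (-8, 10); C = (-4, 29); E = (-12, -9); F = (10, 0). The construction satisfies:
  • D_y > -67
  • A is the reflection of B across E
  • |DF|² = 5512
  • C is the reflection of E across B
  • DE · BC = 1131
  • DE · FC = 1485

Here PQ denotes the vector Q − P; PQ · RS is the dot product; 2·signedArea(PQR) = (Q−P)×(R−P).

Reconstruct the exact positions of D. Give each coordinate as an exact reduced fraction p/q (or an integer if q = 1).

D = (-24, -66)

1. D_x = -24  [DE · FC = 1485 ∩ DE · BC = 1131]
2. D_y = -66  [DE · FC = 1485 ∩ DE · BC = 1131]
   → D = (-24, -66)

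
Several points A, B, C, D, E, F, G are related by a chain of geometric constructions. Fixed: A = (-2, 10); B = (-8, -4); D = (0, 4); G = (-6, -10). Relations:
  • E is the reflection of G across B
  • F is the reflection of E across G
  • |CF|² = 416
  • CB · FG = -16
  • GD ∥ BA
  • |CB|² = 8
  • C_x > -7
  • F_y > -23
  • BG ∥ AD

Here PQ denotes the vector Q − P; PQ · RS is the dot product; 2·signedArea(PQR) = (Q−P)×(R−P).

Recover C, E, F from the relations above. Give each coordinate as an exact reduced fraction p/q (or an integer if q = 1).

1. E_x = -10  [E is the reflection of G across B]
2. E_y = 2  [E is the reflection of G across B]
   → E = (-10, 2)
3. F_x = -2  [F is the reflection of E across G]
4. F_y = -22  [F is the reflection of E across G]
   → F = (-2, -22)
5. C_x = -6  [line 4·x + -12·y + 0 = 0 ∩ |CF|² = 416]
6. C_y = -2  [line 4·x + -12·y + 0 = 0 ∩ |CF|² = 416]
   → C = (-6, -2)

C = (-6, -2)
E = (-10, 2)
F = (-2, -22)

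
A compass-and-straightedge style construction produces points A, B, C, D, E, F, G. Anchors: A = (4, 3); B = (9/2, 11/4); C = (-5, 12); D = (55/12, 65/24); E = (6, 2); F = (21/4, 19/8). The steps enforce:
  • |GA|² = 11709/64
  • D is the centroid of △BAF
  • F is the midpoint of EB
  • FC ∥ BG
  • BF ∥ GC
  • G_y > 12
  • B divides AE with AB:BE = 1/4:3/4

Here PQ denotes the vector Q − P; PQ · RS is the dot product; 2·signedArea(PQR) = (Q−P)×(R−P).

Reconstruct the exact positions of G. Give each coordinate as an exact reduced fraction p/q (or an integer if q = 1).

G = (-23/4, 99/8)

1. G_x = -23/4  [BF ∥ GC ∩ FC ∥ BG]
2. G_y = 99/8  [BF ∥ GC ∩ FC ∥ BG]
   → G = (-23/4, 99/8)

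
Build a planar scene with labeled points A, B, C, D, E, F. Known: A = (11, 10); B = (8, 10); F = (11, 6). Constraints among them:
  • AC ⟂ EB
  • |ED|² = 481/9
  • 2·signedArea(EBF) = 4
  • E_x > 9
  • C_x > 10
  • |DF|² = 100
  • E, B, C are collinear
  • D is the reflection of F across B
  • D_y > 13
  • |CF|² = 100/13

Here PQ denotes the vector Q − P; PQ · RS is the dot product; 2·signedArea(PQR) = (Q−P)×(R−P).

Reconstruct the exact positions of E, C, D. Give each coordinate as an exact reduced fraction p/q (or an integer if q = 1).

C = (131/13, 112/13)
D = (5, 14)
E = (10, 26/3)

1. D_x = 5  [D is the reflection of F across B]
2. D_y = 14  [D is the reflection of F across B]
   → D = (5, 14)
3. E_x = 10  [line 4·x + 3·y + -66 = 0 ∩ |ED|² = 481/9]
4. E_y = 26/3  [line 4·x + 3·y + -66 = 0 ∩ |ED|² = 481/9]
   → E = (10, 26/3)
5. C_x = 131/13  [E, B, C are collinear ∩ AC ⟂ EB]
6. C_y = 112/13  [E, B, C are collinear ∩ AC ⟂ EB]
   → C = (131/13, 112/13)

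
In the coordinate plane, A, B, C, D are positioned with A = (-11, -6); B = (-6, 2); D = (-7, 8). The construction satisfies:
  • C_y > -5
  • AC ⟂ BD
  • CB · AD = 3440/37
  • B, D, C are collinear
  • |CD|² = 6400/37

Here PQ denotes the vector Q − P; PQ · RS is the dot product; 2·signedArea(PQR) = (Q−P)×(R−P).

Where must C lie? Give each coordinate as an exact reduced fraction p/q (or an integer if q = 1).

C = (-179/37, -184/37)

1. C_x = -179/37  [B, D, C are collinear ∩ AC ⟂ BD]
2. C_y = -184/37  [B, D, C are collinear ∩ AC ⟂ BD]
   → C = (-179/37, -184/37)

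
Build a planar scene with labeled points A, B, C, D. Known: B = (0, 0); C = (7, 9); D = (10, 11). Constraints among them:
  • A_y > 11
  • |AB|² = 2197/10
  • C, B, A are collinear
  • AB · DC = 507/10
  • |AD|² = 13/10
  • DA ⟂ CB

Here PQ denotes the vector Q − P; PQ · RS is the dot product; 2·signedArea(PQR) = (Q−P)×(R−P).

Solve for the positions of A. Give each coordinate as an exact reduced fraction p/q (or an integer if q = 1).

1. A_x = 91/10  [C, B, A are collinear ∩ DA ⟂ CB]
2. A_y = 117/10  [C, B, A are collinear ∩ DA ⟂ CB]
   → A = (91/10, 117/10)

A = (91/10, 117/10)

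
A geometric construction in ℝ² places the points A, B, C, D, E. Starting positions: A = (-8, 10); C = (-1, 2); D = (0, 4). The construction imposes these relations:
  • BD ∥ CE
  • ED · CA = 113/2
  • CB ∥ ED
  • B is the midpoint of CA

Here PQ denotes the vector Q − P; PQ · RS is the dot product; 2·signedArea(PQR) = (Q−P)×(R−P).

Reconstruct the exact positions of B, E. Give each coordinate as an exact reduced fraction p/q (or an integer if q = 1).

1. B_x = -9/2  [B is the midpoint of CA]
2. B_y = 6  [B is the midpoint of CA]
   → B = (-9/2, 6)
3. E_x = 7/2  [CB ∥ ED ∩ BD ∥ CE]
4. E_y = 0  [CB ∥ ED ∩ BD ∥ CE]
   → E = (7/2, 0)

B = (-9/2, 6)
E = (7/2, 0)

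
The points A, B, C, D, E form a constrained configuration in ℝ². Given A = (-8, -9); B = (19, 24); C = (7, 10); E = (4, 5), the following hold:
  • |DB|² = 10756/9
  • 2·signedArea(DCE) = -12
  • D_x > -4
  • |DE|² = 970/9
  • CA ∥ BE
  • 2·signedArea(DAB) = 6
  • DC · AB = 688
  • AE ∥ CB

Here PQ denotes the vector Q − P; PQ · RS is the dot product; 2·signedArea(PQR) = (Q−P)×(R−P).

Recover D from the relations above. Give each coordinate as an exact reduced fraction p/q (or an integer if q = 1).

D = (-3, -8/3)

1. D_x = -3  [2·signedArea(DAB) = 6 ∩ 2·signedArea(DCE) = -12]
2. D_y = -8/3  [2·signedArea(DAB) = 6 ∩ 2·signedArea(DCE) = -12]
   → D = (-3, -8/3)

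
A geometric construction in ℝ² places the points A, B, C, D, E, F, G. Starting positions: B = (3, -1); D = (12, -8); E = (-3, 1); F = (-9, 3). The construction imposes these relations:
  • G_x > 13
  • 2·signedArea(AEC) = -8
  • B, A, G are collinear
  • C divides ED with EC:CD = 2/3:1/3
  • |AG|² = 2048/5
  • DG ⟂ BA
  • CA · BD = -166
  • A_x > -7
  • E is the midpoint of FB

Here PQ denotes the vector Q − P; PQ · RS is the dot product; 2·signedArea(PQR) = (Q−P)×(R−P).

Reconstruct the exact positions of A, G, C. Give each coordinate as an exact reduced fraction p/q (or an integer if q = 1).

A = (-6, 2)
C = (7, -5)
G = (66/5, -22/5)

1. C_x = 7  [C divides ED with EC:CD = 2/3:1/3]
2. C_y = -5  [C divides ED with EC:CD = 2/3:1/3]
   → C = (7, -5)
3. A_x = -6  [2·signedArea(AEC) = -8 ∩ CA · BD = -166]
4. A_y = 2  [2·signedArea(AEC) = -8 ∩ CA · BD = -166]
   → A = (-6, 2)
5. G_x = 66/5  [B, A, G are collinear ∩ DG ⟂ BA]
6. G_y = -22/5  [B, A, G are collinear ∩ DG ⟂ BA]
   → G = (66/5, -22/5)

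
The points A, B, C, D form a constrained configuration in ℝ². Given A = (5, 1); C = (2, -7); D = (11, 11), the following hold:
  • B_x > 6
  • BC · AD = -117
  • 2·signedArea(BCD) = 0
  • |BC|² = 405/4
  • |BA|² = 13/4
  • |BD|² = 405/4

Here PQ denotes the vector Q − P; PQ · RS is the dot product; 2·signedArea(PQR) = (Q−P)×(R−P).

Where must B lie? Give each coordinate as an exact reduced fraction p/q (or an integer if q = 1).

B = (13/2, 2)

1. B_x = 13/2  [2·signedArea(BCD) = 0 ∩ BC · AD = -117]
2. B_y = 2  [2·signedArea(BCD) = 0 ∩ BC · AD = -117]
   → B = (13/2, 2)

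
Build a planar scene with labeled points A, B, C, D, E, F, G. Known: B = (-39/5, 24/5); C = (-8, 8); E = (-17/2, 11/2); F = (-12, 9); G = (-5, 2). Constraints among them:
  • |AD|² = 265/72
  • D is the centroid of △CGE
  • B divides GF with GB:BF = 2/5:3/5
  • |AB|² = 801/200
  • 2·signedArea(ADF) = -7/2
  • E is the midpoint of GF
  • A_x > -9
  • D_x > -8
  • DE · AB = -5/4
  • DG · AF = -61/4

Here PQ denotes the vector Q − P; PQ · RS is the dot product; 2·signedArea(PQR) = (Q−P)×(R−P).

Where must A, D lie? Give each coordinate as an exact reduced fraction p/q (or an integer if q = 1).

A = (-33/4, 27/4)
D = (-43/6, 31/6)

1. D_x = -43/6  [D is the centroid of △CGE]
2. D_y = 31/6  [D is the centroid of △CGE]
   → D = (-43/6, 31/6)
3. A_x = -33/4  [2·signedArea(ADF) = -7/2 ∩ DE · AB = -5/4]
4. A_y = 27/4  [2·signedArea(ADF) = -7/2 ∩ DE · AB = -5/4]
   → A = (-33/4, 27/4)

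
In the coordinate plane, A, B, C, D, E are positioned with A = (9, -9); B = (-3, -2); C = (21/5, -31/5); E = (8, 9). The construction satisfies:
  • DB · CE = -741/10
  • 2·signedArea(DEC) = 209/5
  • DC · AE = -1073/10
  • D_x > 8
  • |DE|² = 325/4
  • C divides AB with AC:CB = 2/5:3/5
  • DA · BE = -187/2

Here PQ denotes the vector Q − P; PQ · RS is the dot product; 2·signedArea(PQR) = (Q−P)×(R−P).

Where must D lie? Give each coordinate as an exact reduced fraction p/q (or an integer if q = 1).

D = (17/2, 0)

1. D_x = 17/2  [DA · BE = -187/2 ∩ DB · CE = -741/10]
2. D_y = 0  [DA · BE = -187/2 ∩ DB · CE = -741/10]
   → D = (17/2, 0)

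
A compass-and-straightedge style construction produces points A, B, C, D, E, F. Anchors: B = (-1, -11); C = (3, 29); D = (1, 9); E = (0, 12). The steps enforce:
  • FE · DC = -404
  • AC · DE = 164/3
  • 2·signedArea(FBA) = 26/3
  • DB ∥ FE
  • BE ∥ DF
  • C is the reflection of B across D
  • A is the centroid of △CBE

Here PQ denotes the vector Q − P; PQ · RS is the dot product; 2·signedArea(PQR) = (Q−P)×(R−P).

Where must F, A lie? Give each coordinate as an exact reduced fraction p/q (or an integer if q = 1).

A = (2/3, 10)
F = (2, 32)

1. F_x = 2  [DB ∥ FE ∩ BE ∥ DF]
2. F_y = 32  [DB ∥ FE ∩ BE ∥ DF]
   → F = (2, 32)
3. A_x = 2/3  [A is the centroid of △CBE]
4. A_y = 10  [A is the centroid of △CBE]
   → A = (2/3, 10)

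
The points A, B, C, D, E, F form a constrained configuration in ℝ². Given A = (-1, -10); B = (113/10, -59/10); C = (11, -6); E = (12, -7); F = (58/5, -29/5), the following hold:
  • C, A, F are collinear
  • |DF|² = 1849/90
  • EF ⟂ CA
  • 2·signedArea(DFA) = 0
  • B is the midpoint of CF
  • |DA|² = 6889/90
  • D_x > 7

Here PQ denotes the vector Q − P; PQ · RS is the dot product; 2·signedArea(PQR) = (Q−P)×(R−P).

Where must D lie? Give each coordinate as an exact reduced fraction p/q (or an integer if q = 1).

D = (73/10, -217/30)

1. D_x = 73/10  [line 21/5·x + -63/5·y + -609/5 = 0 ∩ |DA|² = 6889/90]
2. D_y = -217/30  [line 21/5·x + -63/5·y + -609/5 = 0 ∩ |DA|² = 6889/90]
   → D = (73/10, -217/30)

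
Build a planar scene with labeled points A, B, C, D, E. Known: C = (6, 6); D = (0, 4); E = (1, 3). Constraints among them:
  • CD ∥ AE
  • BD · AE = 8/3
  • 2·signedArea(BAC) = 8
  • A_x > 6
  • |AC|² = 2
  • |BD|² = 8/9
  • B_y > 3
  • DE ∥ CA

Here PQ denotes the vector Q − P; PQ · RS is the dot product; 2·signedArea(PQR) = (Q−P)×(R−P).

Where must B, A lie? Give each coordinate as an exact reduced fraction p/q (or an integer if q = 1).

1. A_x = 7  [CD ∥ AE ∩ DE ∥ CA]
2. A_y = 5  [CD ∥ AE ∩ DE ∥ CA]
   → A = (7, 5)
3. B_x = 2/3  [2·signedArea(BAC) = 8 ∩ BD · AE = 8/3]
4. B_y = 10/3  [2·signedArea(BAC) = 8 ∩ BD · AE = 8/3]
   → B = (2/3, 10/3)

A = (7, 5)
B = (2/3, 10/3)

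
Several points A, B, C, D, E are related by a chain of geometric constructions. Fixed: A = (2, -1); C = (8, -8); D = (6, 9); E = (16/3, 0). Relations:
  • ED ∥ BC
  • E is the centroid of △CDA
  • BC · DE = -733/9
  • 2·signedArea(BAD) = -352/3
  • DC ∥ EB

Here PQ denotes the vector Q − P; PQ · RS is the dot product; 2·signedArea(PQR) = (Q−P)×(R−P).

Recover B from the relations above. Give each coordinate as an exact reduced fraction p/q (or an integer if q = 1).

1. B_x = 22/3  [ED ∥ BC ∩ DC ∥ EB]
2. B_y = -17  [ED ∥ BC ∩ DC ∥ EB]
   → B = (22/3, -17)

B = (22/3, -17)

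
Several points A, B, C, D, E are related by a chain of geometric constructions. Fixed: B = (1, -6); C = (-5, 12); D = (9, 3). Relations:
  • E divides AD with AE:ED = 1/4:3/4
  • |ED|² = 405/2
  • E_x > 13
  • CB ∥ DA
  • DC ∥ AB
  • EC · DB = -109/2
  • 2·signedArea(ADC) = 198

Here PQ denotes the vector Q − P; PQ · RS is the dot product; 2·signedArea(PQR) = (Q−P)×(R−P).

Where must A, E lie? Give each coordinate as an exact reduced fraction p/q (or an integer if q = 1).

A = (15, -15)
E = (27/2, -21/2)

1. A_x = 15  [DC ∥ AB ∩ CB ∥ DA]
2. A_y = -15  [DC ∥ AB ∩ CB ∥ DA]
   → A = (15, -15)
3. E_x = 27/2  [E divides AD with AE:ED = 1/4:3/4]
4. E_y = -21/2  [E divides AD with AE:ED = 1/4:3/4]
   → E = (27/2, -21/2)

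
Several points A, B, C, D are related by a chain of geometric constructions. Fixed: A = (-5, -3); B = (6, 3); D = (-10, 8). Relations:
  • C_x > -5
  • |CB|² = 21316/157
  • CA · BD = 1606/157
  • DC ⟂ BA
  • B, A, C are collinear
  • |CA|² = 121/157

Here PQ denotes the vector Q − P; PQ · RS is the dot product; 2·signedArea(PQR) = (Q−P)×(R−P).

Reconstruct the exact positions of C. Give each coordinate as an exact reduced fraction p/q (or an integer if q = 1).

C = (-664/157, -405/157)

1. C_x = -664/157  [B, A, C are collinear ∩ DC ⟂ BA]
2. C_y = -405/157  [B, A, C are collinear ∩ DC ⟂ BA]
   → C = (-664/157, -405/157)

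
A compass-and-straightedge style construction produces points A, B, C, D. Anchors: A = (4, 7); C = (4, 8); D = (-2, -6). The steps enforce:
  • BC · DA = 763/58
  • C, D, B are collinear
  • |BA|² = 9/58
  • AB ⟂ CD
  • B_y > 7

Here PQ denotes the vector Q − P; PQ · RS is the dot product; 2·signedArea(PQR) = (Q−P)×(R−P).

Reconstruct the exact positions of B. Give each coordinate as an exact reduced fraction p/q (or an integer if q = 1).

1. B_x = 211/58  [C, D, B are collinear ∩ AB ⟂ CD]
2. B_y = 415/58  [C, D, B are collinear ∩ AB ⟂ CD]
   → B = (211/58, 415/58)

B = (211/58, 415/58)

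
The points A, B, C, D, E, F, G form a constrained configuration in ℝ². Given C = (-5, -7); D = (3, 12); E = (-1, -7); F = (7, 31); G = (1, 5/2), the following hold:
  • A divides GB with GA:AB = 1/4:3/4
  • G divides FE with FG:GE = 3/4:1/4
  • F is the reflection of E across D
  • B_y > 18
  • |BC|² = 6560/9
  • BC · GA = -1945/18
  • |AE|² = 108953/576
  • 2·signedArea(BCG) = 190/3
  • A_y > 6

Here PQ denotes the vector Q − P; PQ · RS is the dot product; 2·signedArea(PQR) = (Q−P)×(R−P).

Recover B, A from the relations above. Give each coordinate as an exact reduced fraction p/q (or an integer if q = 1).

A = (11/6, 155/24)
B = (13/3, 55/3)

1. B_x = 13/3  [line -19/2·x + 6·y + -413/6 = 0 ∩ |BC|² = 6560/9]
2. B_y = 55/3  [line -19/2·x + 6·y + -413/6 = 0 ∩ |BC|² = 6560/9]
   → B = (13/3, 55/3)
3. A_x = 11/6  [A divides GB with GA:AB = 1/4:3/4]
4. A_y = 155/24  [A divides GB with GA:AB = 1/4:3/4]
   → A = (11/6, 155/24)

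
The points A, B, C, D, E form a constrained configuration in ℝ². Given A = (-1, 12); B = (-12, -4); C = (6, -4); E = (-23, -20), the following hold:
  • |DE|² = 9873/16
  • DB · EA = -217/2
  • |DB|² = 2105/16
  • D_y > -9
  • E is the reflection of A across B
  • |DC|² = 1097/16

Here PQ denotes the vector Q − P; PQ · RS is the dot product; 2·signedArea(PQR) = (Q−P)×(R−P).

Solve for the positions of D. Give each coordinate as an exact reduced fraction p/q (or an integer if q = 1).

D = (-5/4, -8)

1. D_x = -5/4  [line -22·x + -32·y + -567/2 = 0 ∩ |DC|² = 1097/16]
2. D_y = -8  [line -22·x + -32·y + -567/2 = 0 ∩ |DC|² = 1097/16]
   → D = (-5/4, -8)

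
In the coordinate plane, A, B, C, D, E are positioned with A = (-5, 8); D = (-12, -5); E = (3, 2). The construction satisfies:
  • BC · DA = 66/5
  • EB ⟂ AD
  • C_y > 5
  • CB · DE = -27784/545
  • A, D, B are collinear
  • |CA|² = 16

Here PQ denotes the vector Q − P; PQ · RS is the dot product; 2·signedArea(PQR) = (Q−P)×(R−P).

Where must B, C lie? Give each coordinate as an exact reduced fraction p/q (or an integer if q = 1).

1. B_x = -622/109  [A, D, B are collinear ∩ EB ⟂ AD]
2. B_y = 729/109  [A, D, B are collinear ∩ EB ⟂ AD]
   → B = (-622/109, 729/109)
3. C_x = -9/5  [CB · DE = -27784/545 ∩ BC · DA = 66/5]
4. C_y = 28/5  [CB · DE = -27784/545 ∩ BC · DA = 66/5]
   → C = (-9/5, 28/5)

B = (-622/109, 729/109)
C = (-9/5, 28/5)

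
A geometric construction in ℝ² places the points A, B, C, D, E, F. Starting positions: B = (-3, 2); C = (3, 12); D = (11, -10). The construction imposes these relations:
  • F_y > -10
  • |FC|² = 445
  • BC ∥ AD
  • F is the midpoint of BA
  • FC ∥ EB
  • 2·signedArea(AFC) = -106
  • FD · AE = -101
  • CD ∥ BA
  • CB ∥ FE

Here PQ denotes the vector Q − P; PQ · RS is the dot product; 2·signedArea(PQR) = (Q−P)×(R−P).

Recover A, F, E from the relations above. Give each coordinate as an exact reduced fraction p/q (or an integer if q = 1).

1. A_x = 5  [BC ∥ AD ∩ CD ∥ BA]
2. A_y = -20  [BC ∥ AD ∩ CD ∥ BA]
   → A = (5, -20)
3. F_x = 1  [F is the midpoint of BA]
4. F_y = -9  [F is the midpoint of BA]
   → F = (1, -9)
5. E_x = -5  [FC ∥ EB ∩ CB ∥ FE]
6. E_y = -19  [FC ∥ EB ∩ CB ∥ FE]
   → E = (-5, -19)

A = (5, -20)
E = (-5, -19)
F = (1, -9)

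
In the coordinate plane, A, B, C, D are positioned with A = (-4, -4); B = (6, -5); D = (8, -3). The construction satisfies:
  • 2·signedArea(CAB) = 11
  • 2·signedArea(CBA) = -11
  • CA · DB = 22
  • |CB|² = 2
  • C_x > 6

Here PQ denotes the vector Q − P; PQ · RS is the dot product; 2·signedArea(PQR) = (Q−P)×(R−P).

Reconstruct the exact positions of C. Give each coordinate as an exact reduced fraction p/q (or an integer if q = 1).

C = (7, -4)

1. C_x = 7  [2·signedArea(CBA) = -11 ∩ CA · DB = 22]
2. C_y = -4  [2·signedArea(CBA) = -11 ∩ CA · DB = 22]
   → C = (7, -4)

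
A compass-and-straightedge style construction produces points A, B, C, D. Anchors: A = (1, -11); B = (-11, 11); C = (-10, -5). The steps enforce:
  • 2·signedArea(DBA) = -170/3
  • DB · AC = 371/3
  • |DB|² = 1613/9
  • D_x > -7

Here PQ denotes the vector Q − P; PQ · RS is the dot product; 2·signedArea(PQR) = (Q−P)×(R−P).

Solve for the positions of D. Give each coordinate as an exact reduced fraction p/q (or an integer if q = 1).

D = (-20/3, -5/3)

1. D_x = -20/3  [2·signedArea(DBA) = -170/3 ∩ DB · AC = 371/3]
2. D_y = -5/3  [2·signedArea(DBA) = -170/3 ∩ DB · AC = 371/3]
   → D = (-20/3, -5/3)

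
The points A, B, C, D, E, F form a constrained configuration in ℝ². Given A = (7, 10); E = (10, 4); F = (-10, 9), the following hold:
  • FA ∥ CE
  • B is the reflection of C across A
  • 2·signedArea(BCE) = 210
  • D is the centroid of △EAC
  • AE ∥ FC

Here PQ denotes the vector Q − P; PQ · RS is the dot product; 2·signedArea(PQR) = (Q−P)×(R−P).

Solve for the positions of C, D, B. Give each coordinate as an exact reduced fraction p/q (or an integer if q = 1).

B = (21, 17)
C = (-7, 3)
D = (10/3, 17/3)

1. C_x = -7  [FA ∥ CE ∩ AE ∥ FC]
2. C_y = 3  [FA ∥ CE ∩ AE ∥ FC]
   → C = (-7, 3)
3. D_x = 10/3  [D is the centroid of △EAC]
4. D_y = 17/3  [D is the centroid of △EAC]
   → D = (10/3, 17/3)
5. B_x = 21  [B is the reflection of C across A]
6. B_y = 17  [B is the reflection of C across A]
   → B = (21, 17)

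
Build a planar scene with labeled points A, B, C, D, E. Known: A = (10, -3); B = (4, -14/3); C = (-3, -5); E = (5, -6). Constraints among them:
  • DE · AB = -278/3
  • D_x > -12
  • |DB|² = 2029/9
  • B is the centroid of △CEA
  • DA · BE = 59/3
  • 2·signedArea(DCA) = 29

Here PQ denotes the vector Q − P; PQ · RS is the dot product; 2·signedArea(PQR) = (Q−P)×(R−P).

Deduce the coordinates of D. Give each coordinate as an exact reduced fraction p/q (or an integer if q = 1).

D = (-11, -4)

1. D_x = -11  [DE · AB = -278/3 ∩ 2·signedArea(DCA) = 29]
2. D_y = -4  [DE · AB = -278/3 ∩ 2·signedArea(DCA) = 29]
   → D = (-11, -4)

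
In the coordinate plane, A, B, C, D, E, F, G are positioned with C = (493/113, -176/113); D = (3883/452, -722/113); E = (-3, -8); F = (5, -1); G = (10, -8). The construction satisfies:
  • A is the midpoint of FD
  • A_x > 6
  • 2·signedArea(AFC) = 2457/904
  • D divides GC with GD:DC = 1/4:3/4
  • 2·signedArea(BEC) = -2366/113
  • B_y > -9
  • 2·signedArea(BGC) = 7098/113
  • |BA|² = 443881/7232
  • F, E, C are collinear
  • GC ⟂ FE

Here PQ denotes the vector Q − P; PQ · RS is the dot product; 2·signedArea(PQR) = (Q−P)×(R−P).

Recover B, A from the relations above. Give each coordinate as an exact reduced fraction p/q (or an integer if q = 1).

1. B_x = 1/4  [2·signedArea(BGC) = 7098/113 ∩ 2·signedArea(BEC) = -2366/113]
2. B_y = -8  [2·signedArea(BGC) = 7098/113 ∩ 2·signedArea(BEC) = -2366/113]
   → B = (1/4, -8)
3. A_x = 6143/904  [A is the midpoint of FD]
4. A_y = -835/226  [A is the midpoint of FD]
   → A = (6143/904, -835/226)

A = (6143/904, -835/226)
B = (1/4, -8)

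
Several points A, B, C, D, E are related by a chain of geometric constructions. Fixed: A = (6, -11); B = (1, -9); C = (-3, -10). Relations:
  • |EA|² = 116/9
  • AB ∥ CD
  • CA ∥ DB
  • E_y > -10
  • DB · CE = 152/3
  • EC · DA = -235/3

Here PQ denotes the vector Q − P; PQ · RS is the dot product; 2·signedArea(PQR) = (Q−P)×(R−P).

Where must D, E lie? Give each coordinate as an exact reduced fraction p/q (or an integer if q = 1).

1. D_x = -8  [CA ∥ DB ∩ AB ∥ CD]
2. D_y = -8  [CA ∥ DB ∩ AB ∥ CD]
   → D = (-8, -8)
3. E_x = 8/3  [EC · DA = -235/3 ∩ DB · CE = 152/3]
4. E_y = -29/3  [EC · DA = -235/3 ∩ DB · CE = 152/3]
   → E = (8/3, -29/3)

D = (-8, -8)
E = (8/3, -29/3)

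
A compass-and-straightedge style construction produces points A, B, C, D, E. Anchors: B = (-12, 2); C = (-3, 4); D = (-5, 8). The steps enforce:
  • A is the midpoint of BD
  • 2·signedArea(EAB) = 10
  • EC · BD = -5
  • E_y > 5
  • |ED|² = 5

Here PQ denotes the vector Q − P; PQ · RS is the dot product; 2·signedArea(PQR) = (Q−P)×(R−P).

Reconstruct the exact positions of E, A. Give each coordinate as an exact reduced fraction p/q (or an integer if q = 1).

A = (-17/2, 5)
E = (-4, 6)

1. A_x = -17/2  [A is the midpoint of BD]
2. A_y = 5  [A is the midpoint of BD]
   → A = (-17/2, 5)
3. E_x = -4  [2·signedArea(EAB) = 10 ∩ EC · BD = -5]
4. E_y = 6  [2·signedArea(EAB) = 10 ∩ EC · BD = -5]
   → E = (-4, 6)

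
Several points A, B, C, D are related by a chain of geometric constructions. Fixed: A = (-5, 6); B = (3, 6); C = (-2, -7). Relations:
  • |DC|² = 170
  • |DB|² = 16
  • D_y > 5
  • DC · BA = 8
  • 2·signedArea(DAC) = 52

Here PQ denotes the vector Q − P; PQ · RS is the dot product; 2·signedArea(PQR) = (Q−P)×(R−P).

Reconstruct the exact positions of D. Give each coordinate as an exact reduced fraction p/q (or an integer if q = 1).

1. D_x = -1  [2·signedArea(DAC) = 52 ∩ DC · BA = 8]
2. D_y = 6  [2·signedArea(DAC) = 52 ∩ DC · BA = 8]
   → D = (-1, 6)

D = (-1, 6)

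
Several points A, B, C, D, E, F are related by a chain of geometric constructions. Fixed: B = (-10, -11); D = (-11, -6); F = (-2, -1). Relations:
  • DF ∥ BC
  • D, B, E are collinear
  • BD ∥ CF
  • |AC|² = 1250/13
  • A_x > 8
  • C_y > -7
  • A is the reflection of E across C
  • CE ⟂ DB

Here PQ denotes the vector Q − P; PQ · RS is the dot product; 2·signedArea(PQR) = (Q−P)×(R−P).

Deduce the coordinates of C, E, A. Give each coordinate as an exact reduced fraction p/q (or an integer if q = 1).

1. C_x = -1  [BD ∥ CF ∩ DF ∥ BC]
2. C_y = -6  [BD ∥ CF ∩ DF ∥ BC]
   → C = (-1, -6)
3. E_x = -138/13  [D, B, E are collinear ∩ CE ⟂ DB]
4. E_y = -103/13  [D, B, E are collinear ∩ CE ⟂ DB]
   → E = (-138/13, -103/13)
5. A_x = 112/13  [A is the reflection of E across C]
6. A_y = -53/13  [A is the reflection of E across C]
   → A = (112/13, -53/13)

A = (112/13, -53/13)
C = (-1, -6)
E = (-138/13, -103/13)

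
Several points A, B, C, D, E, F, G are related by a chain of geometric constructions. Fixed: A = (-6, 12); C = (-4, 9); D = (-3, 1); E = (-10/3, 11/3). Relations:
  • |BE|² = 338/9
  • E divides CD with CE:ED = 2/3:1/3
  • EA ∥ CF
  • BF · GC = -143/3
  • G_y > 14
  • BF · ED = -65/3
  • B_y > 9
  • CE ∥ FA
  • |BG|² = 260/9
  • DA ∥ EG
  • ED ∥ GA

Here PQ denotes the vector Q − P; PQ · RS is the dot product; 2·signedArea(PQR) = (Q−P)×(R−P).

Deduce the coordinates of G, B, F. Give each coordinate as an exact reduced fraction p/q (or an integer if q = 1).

1. G_x = -19/3  [ED ∥ GA ∩ DA ∥ EG]
2. G_y = 44/3  [ED ∥ GA ∩ DA ∥ EG]
   → G = (-19/3, 44/3)
3. F_x = -20/3  [CE ∥ FA ∩ EA ∥ CF]
4. F_y = 52/3  [CE ∥ FA ∩ EA ∥ CF]
   → F = (-20/3, 52/3)
5. B_x = -17/3  [BF · GC = -143/3 ∩ BF · ED = -65/3]
6. B_y = 28/3  [BF · GC = -143/3 ∩ BF · ED = -65/3]
   → B = (-17/3, 28/3)

B = (-17/3, 28/3)
F = (-20/3, 52/3)
G = (-19/3, 44/3)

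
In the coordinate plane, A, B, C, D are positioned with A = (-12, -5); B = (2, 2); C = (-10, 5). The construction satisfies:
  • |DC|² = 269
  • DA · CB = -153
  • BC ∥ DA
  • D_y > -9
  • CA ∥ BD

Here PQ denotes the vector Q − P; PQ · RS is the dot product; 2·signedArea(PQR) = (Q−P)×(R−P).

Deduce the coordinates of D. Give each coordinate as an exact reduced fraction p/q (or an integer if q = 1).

D = (0, -8)

1. D_x = 0  [BC ∥ DA ∩ CA ∥ BD]
2. D_y = -8  [BC ∥ DA ∩ CA ∥ BD]
   → D = (0, -8)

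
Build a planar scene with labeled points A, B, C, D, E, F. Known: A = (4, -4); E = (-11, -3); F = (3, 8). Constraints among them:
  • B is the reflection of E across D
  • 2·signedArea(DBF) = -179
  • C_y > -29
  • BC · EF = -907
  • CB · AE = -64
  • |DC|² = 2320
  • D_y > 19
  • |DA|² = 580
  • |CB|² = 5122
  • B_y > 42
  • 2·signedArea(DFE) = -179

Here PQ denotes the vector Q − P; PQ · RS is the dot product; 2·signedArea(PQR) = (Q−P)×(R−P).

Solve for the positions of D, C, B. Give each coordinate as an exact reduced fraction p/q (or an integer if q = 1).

B = (15, 43)
C = (6, -28)
D = (2, 20)

1. D_x = 2  [line 11·x + -14·y + 258 = 0 ∩ |DA|² = 580]
2. D_y = 20  [line 11·x + -14·y + 258 = 0 ∩ |DA|² = 580]
   → D = (2, 20)
3. B_x = 15  [B is the reflection of E across D]
4. B_y = 43  [B is the reflection of E across D]
   → B = (15, 43)
5. C_x = 6  [CB · AE = -64 ∩ BC · EF = -907]
6. C_y = -28  [CB · AE = -64 ∩ BC · EF = -907]
   → C = (6, -28)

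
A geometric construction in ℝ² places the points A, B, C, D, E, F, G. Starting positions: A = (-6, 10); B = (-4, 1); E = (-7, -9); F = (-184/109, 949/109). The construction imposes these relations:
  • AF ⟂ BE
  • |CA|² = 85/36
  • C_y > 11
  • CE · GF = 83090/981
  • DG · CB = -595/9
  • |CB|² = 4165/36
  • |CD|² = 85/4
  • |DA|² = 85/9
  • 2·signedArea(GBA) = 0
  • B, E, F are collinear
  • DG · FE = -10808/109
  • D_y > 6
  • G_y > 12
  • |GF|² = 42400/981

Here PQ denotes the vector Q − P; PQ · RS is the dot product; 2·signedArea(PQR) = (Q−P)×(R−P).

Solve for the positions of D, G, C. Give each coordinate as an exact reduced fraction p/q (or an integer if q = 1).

C = (-19/3, 23/2)
D = (-16/3, 7)
G = (-20/3, 13)

1. G_x = -20/3  [line -9·x + -2·y + -34 = 0 ∩ |GF|² = 42400/981]
2. G_y = 13  [line -9·x + -2·y + -34 = 0 ∩ |GF|² = 42400/981]
   → G = (-20/3, 13)
3. C_x = -19/3  [line -1628/327·x + 468/109·y + -79370/981 = 0 ∩ |CA|² = 85/36]
4. C_y = 23/2  [line -1628/327·x + 468/109·y + -79370/981 = 0 ∩ |CA|² = 85/36]
   → C = (-19/3, 23/2)
5. D_x = -16/3  [DG · CB = -595/9 ∩ DG · FE = -10808/109]
6. D_y = 7  [DG · CB = -595/9 ∩ DG · FE = -10808/109]
   → D = (-16/3, 7)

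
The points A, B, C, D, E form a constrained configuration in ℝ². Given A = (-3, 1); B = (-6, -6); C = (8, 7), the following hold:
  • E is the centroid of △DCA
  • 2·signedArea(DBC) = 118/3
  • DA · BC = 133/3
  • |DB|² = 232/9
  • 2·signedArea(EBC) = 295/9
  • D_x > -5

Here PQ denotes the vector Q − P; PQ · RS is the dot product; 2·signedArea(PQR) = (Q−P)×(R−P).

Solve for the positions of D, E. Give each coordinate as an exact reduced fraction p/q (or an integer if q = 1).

D = (-4, -4/3)
E = (1/3, 20/9)

1. D_x = -4  [DA · BC = 133/3 ∩ 2·signedArea(DBC) = 118/3]
2. D_y = -4/3  [DA · BC = 133/3 ∩ 2·signedArea(DBC) = 118/3]
   → D = (-4, -4/3)
3. E_x = 1/3  [E is the centroid of △DCA]
4. E_y = 20/9  [E is the centroid of △DCA]
   → E = (1/3, 20/9)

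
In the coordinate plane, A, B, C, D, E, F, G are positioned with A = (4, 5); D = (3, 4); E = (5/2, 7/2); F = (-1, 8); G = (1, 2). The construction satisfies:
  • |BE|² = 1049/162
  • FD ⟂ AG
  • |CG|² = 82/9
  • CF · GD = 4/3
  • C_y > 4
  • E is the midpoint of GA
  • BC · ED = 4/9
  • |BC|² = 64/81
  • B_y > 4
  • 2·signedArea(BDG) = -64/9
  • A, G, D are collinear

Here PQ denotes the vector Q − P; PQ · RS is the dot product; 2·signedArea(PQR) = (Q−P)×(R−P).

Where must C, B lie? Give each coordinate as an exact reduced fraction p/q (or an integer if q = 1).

B = (4/9, 5)
C = (4/3, 5)

1. C_x = 4/3  [line -2·x + -2·y + 38/3 = 0 ∩ |CG|² = 82/9]
2. C_y = 5  [line -2·x + -2·y + 38/3 = 0 ∩ |CG|² = 82/9]
   → C = (4/3, 5)
3. B_x = 4/9  [BC · ED = 4/9 ∩ 2·signedArea(BDG) = -64/9]
4. B_y = 5  [BC · ED = 4/9 ∩ 2·signedArea(BDG) = -64/9]
   → B = (4/9, 5)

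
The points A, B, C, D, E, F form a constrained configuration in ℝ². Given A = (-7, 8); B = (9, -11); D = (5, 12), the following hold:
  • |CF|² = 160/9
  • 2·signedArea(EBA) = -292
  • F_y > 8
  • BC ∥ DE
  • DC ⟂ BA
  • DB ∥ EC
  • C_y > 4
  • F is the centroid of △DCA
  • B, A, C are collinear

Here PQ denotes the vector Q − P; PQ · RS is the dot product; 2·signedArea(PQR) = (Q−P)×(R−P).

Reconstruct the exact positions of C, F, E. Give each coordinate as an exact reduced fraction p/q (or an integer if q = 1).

C = (-2463/617, 2732/617)
E = (-4931/617, 16923/617)
F = (-3697/1851, 5024/617)

1. C_x = -2463/617  [B, A, C are collinear ∩ DC ⟂ BA]
2. C_y = 2732/617  [B, A, C are collinear ∩ DC ⟂ BA]
   → C = (-2463/617, 2732/617)
3. F_x = -3697/1851  [F is the centroid of △DCA]
4. F_y = 5024/617  [F is the centroid of △DCA]
   → F = (-3697/1851, 5024/617)
5. E_x = -4931/617  [DB ∥ EC ∩ BC ∥ DE]
6. E_y = 16923/617  [DB ∥ EC ∩ BC ∥ DE]
   → E = (-4931/617, 16923/617)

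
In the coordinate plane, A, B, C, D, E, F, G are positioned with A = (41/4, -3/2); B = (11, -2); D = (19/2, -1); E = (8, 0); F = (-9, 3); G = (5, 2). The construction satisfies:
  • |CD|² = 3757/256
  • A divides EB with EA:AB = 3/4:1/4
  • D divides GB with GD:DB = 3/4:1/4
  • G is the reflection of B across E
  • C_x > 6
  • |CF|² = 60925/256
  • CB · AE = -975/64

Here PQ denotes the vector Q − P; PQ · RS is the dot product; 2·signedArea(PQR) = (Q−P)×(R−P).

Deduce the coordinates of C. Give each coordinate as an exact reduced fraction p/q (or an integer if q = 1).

C = (101/16, 9/8)

1. C_x = 101/16  [line 9/4·x + -3/2·y + -801/64 = 0 ∩ |CD|² = 3757/256]
2. C_y = 9/8  [line 9/4·x + -3/2·y + -801/64 = 0 ∩ |CD|² = 3757/256]
   → C = (101/16, 9/8)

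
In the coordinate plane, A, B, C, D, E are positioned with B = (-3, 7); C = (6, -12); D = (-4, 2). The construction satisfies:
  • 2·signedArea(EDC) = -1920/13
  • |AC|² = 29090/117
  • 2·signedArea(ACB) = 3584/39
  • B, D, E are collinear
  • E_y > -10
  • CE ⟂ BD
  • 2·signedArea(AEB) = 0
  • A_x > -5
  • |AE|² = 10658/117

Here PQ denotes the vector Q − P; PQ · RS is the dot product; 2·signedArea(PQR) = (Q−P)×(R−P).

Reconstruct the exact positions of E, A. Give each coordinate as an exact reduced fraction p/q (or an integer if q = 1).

A = (-173/39, -7/39)
E = (-82/13, -124/13)

1. E_x = -82/13  [B, D, E are collinear ∩ CE ⟂ BD]
2. E_y = -124/13  [B, D, E are collinear ∩ CE ⟂ BD]
   → E = (-82/13, -124/13)
3. A_x = -173/39  [2·signedArea(AEB) = 0 ∩ 2·signedArea(ACB) = 3584/39]
4. A_y = -7/39  [2·signedArea(AEB) = 0 ∩ 2·signedArea(ACB) = 3584/39]
   → A = (-173/39, -7/39)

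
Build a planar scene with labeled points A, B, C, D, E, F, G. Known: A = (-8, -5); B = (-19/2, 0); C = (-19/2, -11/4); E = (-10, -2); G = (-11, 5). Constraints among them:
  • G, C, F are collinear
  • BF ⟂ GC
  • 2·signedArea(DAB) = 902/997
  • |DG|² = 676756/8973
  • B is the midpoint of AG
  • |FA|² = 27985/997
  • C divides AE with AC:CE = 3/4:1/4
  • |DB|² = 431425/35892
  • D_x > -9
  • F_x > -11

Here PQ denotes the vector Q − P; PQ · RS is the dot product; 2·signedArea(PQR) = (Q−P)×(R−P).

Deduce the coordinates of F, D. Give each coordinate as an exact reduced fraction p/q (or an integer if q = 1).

1. F_x = -9983/997  [G, C, F are collinear ∩ BF ⟂ GC]
2. F_y = -99/997  [G, C, F are collinear ∩ BF ⟂ GC]
   → F = (-9983/997, -99/997)
3. D_x = -8645/997  [line -5·x + -3/2·y + -96519/1994 = 0 ∩ |DB|² = 431425/35892]
4. D_y = -10069/2991  [line -5·x + -3/2·y + -96519/1994 = 0 ∩ |DB|² = 431425/35892]
   → D = (-8645/997, -10069/2991)

D = (-8645/997, -10069/2991)
F = (-9983/997, -99/997)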